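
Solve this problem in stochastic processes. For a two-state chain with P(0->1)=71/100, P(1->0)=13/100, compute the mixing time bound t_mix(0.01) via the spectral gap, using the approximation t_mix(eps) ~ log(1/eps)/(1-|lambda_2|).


lambda_2 = |1 - p01 - p10| = |1 - 0.7100 - 0.1300| = 0.1600
t_mix ~ log(1/eps)/(1 - |lambda_2|)
= log(100)/(1 - 0.1600) = 4.6052/0.8400
= 5.4823

5.4823


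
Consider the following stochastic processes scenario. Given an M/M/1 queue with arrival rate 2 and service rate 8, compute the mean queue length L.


rho = 2/8 = 0.2500
L = rho/(1-rho)
= 0.2500/0.7500
= 0.3333

0.3333


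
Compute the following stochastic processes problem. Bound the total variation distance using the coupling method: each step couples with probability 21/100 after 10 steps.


TV distance bound <= (1-delta)^n
= (1 - 0.2100)^10
= 0.7900^10
= 0.0947

0.0947


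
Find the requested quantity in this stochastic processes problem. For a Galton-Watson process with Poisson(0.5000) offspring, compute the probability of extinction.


Since mu = 0.5000 <= 1, extinction probability = 1.

1.0000


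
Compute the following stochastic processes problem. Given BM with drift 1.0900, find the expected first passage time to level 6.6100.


Expected first passage time = a/mu
= 6.6100/1.0900
= 6.0642

6.0642


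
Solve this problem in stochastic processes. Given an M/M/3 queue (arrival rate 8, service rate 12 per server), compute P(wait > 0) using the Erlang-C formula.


a = lambda/mu = 0.6667
rho = a/c = 0.2222
Erlang-C formula applied:
C(c,a) = 0.0325

0.0325


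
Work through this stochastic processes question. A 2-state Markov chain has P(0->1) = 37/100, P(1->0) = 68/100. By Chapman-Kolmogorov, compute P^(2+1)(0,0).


P^3 = P^2 * P^1
Computing via matrix multiplication of the transition matrix.
Entry (0,0) of P^3 = 0.6476

0.6476


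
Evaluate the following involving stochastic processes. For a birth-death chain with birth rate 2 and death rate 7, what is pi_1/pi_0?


For birth-death process, pi_n/pi_0 = (lambda/mu)^n
= (2/7)^1
= 0.2857

0.2857


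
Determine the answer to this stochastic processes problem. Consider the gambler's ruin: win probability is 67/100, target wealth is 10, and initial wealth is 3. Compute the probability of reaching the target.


Gambler's ruin formula:
r = q/p = 0.3300/0.6700 = 0.4925
P(win) = (1 - r^i)/(1 - r^N)
= (1 - 0.4925^3)/(1 - 0.4925^10)
= 0.8813

0.8813


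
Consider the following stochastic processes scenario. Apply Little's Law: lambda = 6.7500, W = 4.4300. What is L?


Little's Law: L = lambda * W
= 6.7500 * 4.4300
= 29.9025

29.9025


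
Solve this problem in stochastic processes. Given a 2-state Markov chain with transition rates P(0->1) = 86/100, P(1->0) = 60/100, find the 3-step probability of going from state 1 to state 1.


Computing P^3 by matrix multiplication.
P = [[0.1400, 0.8600], [0.6000, 0.4000]]
After raising P to the power 3:
P^3(1,1) = 0.5490

0.5490


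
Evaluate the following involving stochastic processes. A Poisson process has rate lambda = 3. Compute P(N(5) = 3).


P(N(t)=k) = (lambda*t)^k * exp(-lambda*t) / k!
lambda*t = 15
= 15^3 * exp(-15) / 3!
= 3375 * 3.0590e-07 / 6
= 1.7207e-04

1.7207e-04


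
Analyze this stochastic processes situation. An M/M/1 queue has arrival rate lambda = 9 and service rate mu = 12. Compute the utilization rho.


rho = lambda/mu
= 9/12
= 0.7500

0.7500


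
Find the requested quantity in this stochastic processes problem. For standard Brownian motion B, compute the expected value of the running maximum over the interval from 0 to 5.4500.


E(max B(s)) = sqrt(2t/pi)
= sqrt(2*5.4500/pi)
= sqrt(3.4696)
= 1.8627

1.8627


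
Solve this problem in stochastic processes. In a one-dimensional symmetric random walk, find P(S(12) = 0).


P(S(12) = 0) = C(12,6) / 4^6
= 924 / 4096
= 0.2256

0.2256


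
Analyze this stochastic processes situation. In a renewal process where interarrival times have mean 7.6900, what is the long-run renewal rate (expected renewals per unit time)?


Long-run renewal rate = 1/E(X)
= 1/7.6900
= 0.1300

0.1300


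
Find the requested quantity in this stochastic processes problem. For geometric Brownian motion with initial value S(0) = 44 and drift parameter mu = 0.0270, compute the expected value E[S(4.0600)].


E[S(t)] = S(0) * exp(mu * t)
= 44 * exp(0.0270 * 4.0600)
= 44 * 1.1159
= 49.0976

49.0976


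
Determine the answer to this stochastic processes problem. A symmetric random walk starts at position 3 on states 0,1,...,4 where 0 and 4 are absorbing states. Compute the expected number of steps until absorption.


For symmetric RW on 0,...,N with absorbing barriers, E(i) = i*(N-i)
E(3) = 3 * 1 = 3

3


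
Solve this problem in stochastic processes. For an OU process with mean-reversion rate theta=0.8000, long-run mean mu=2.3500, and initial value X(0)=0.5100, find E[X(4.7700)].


E[X(t)] = mu + (X(0) - mu)*exp(-theta*t)
= 2.3500 + (0.5100 - 2.3500)*exp(-0.8000*4.7700)
= 2.3500 + -1.8400 * 0.0220
= 2.3095

2.3095


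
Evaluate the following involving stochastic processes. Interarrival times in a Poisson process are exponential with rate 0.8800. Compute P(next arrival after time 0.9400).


P(X > t) = exp(-lambda * t)
= exp(-0.8800 * 0.9400)
= exp(-0.8272) = 0.4373

0.4373


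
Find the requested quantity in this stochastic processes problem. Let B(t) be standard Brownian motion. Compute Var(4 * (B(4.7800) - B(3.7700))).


Var(alpha*(B(t)-B(s))) = alpha^2 * (t-s)
= 4^2 * (4.7800 - 3.7700)
= 16 * 1.0100
= 16.1600

16.1600


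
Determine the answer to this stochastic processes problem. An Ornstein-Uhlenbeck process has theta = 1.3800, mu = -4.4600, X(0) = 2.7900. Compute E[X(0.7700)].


E[X(t)] = mu + (X(0) - mu)*exp(-theta*t)
= -4.4600 + (2.7900 - -4.4600)*exp(-1.3800*0.7700)
= -4.4600 + 7.2500 * 0.3456
= -1.9547

-1.9547


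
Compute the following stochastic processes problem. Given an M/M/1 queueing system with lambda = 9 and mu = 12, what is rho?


rho = lambda/mu
= 9/12
= 0.7500

0.7500


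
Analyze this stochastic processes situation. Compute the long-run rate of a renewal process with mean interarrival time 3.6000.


Long-run renewal rate = 1/E(X)
= 1/3.6000
= 0.2778

0.2778


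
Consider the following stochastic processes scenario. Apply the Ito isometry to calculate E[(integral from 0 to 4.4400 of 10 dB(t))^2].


By Ito isometry: E[(int f dB)^2] = int f^2 dt
= 10^2 * 4.4400
= 100 * 4.4400 = 444.0000

444.0000


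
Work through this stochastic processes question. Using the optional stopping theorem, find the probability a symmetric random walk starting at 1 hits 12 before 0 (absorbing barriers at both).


By optional stopping theorem: E(M at tau) = M(0) = 1
P(hit 12)*12 + P(hit 0)*0 = 1
P(hit 12) = (1 - 0)/(12 - 0) = 1/12 = 0.0833

0.0833


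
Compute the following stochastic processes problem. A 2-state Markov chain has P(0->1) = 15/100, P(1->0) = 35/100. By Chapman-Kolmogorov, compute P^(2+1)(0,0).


P^3 = P^2 * P^1
Computing via matrix multiplication of the transition matrix.
Entry (0,0) of P^3 = 0.7375

0.7375


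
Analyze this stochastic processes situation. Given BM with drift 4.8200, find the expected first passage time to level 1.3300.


Expected first passage time = a/mu
= 1.3300/4.8200
= 0.2759

0.2759


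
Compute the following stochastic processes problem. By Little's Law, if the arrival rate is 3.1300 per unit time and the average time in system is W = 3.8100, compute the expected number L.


Little's Law: L = lambda * W
= 3.1300 * 3.8100
= 11.9253

11.9253


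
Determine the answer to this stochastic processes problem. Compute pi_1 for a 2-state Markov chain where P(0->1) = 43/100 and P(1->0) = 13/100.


Stationary distribution: pi_0 = p10/(p01+p10), pi_1 = p01/(p01+p10)
p01 = 0.4300, p10 = 0.1300
pi_1 = 0.7679

0.7679


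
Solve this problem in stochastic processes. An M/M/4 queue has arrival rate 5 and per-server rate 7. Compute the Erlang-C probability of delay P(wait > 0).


a = lambda/mu = 0.7143
rho = a/c = 0.1786
Erlang-C formula applied:
C(c,a) = 0.0065

0.0065


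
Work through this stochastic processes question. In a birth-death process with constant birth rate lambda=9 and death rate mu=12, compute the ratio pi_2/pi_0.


For birth-death process, pi_n/pi_0 = (lambda/mu)^n
= (9/12)^2
= 0.5625

0.5625


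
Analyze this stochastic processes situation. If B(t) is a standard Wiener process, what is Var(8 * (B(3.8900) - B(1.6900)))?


Var(alpha*(B(t)-B(s))) = alpha^2 * (t-s)
= 8^2 * (3.8900 - 1.6900)
= 64 * 2.2000
= 140.8000

140.8000


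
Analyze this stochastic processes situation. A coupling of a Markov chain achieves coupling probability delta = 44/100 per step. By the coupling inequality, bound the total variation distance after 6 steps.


TV distance bound <= (1-delta)^n
= (1 - 0.4400)^6
= 0.5600^6
= 0.0308

0.0308


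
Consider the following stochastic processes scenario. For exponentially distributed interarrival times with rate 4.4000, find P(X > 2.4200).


P(X > t) = exp(-lambda * t)
= exp(-4.4000 * 2.4200)
= exp(-10.6480) = 2.3748e-05

2.3748e-05


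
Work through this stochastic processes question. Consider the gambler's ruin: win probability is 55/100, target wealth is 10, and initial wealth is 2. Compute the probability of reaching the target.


Gambler's ruin formula:
r = q/p = 0.4500/0.5500 = 0.8182
P(win) = (1 - r^i)/(1 - r^N)
= (1 - 0.8182^2)/(1 - 0.8182^10)
= 0.3819

0.3819


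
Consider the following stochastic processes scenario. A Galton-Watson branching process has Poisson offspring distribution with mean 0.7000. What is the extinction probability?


Since mu = 0.7000 <= 1, extinction probability = 1.

1.0000


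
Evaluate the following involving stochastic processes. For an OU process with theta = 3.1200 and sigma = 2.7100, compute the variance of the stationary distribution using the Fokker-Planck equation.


Stationary variance = sigma^2 / (2*theta)
= 2.7100^2 / (2*3.1200)
= 7.3441 / 6.2400
= 1.1769

1.1769


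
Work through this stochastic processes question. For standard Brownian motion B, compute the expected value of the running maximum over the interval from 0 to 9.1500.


E(max B(s)) = sqrt(2t/pi)
= sqrt(2*9.1500/pi)
= sqrt(5.8251)
= 2.4135

2.4135


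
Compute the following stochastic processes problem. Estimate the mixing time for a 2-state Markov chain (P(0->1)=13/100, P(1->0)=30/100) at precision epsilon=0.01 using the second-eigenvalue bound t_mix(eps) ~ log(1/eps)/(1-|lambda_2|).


lambda_2 = |1 - p01 - p10| = |1 - 0.1300 - 0.3000| = 0.5700
t_mix ~ log(1/eps)/(1 - |lambda_2|)
= log(100)/(1 - 0.5700) = 4.6052/0.4300
= 10.7097

10.7097


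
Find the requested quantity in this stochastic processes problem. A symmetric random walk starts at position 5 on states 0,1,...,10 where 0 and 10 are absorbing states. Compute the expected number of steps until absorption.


For symmetric RW on 0,...,N with absorbing barriers, E(i) = i*(N-i)
E(5) = 5 * 5 = 25

25


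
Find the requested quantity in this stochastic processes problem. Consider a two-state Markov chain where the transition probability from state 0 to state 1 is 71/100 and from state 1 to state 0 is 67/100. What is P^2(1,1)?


Computing P^2 by matrix multiplication.
P = [[0.2900, 0.7100], [0.6700, 0.3300]]
After raising P to the power 2:
P^2(1,1) = 0.5846

0.5846


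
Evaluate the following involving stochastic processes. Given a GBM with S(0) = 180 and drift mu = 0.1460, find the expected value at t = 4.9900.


E[S(t)] = S(0) * exp(mu * t)
= 180 * exp(0.1460 * 4.9900)
= 180 * 2.0721
= 372.9696

372.9696


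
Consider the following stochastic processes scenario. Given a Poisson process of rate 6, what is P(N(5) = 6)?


P(N(t)=k) = (lambda*t)^k * exp(-lambda*t) / k!
lambda*t = 30
= 30^6 * exp(-30) / 6!
= 729000000 * 9.3576e-14 / 720
= 9.4746e-08

9.4746e-08


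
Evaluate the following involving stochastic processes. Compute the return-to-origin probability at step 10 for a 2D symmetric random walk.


P = C(10,5)^2 / 4^10
= 252^2 / 1048576
= 63504 / 1048576
= 0.0606

0.0606


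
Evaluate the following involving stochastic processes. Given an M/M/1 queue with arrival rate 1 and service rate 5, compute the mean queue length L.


rho = 1/5 = 0.2000
L = rho/(1-rho)
= 0.2000/0.8000
= 0.2500

0.2500


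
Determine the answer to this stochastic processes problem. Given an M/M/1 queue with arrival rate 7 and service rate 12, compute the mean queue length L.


rho = 7/12 = 0.5833
L = rho/(1-rho)
= 0.5833/0.4167
= 1.4000

1.4000


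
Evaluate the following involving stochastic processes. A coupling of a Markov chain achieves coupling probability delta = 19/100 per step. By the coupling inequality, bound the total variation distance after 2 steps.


TV distance bound <= (1-delta)^n
= (1 - 0.1900)^2
= 0.8100^2
= 0.6561

0.6561


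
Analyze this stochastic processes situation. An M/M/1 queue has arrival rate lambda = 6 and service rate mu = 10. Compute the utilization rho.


rho = lambda/mu
= 6/10
= 0.6000

0.6000


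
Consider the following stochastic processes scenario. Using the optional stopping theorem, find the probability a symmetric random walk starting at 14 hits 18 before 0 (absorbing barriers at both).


By optional stopping theorem: E(M at tau) = M(0) = 14
P(hit 18)*18 + P(hit 0)*0 = 14
P(hit 18) = (14 - 0)/(18 - 0) = 7/9 = 0.7778

0.7778


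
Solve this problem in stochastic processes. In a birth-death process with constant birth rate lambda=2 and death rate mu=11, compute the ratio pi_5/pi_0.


For birth-death process, pi_n/pi_0 = (lambda/mu)^n
= (2/11)^5
= 1.9869e-04

1.9869e-04


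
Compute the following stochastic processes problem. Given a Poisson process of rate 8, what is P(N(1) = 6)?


P(N(t)=k) = (lambda*t)^k * exp(-lambda*t) / k!
lambda*t = 8
= 8^6 * exp(-8) / 6!
= 262144 * 3.3546e-04 / 720
= 0.1221

0.1221


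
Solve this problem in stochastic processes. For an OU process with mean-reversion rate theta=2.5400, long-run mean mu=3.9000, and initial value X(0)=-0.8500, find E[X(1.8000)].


E[X(t)] = mu + (X(0) - mu)*exp(-theta*t)
= 3.9000 + (-0.8500 - 3.9000)*exp(-2.5400*1.8000)
= 3.9000 + -4.7500 * 0.0103
= 3.8509

3.8509


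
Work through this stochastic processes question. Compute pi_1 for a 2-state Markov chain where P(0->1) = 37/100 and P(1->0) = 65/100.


Stationary distribution: pi_0 = p10/(p01+p10), pi_1 = p01/(p01+p10)
p01 = 0.3700, p10 = 0.6500
pi_1 = 0.3627

0.3627


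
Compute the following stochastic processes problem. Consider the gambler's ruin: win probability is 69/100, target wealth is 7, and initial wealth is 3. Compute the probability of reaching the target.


Gambler's ruin formula:
r = q/p = 0.3100/0.6900 = 0.4493
P(win) = (1 - r^i)/(1 - r^N)
= (1 - 0.4493^3)/(1 - 0.4493^7)
= 0.9127

0.9127


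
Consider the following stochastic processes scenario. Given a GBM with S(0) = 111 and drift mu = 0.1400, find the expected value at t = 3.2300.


E[S(t)] = S(0) * exp(mu * t)
= 111 * exp(0.1400 * 3.2300)
= 111 * 1.5718
= 174.4661

174.4661


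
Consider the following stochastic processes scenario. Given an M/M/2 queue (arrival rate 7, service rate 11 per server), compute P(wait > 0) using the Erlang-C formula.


a = lambda/mu = 0.6364
rho = a/c = 0.3182
Erlang-C formula applied:
C(c,a) = 0.1536

0.1536


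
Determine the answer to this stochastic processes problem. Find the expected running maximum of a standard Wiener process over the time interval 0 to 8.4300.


E(max B(s)) = sqrt(2t/pi)
= sqrt(2*8.4300/pi)
= sqrt(5.3667)
= 2.3166

2.3166


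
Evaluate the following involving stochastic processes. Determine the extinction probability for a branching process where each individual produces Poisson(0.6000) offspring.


Since mu = 0.6000 <= 1, extinction probability = 1.

1.0000


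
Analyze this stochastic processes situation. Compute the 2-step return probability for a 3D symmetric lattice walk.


P(return in 2 steps) = P(reverse first step) = 1/(2d)
= 1/6
= 0.1667

0.1667


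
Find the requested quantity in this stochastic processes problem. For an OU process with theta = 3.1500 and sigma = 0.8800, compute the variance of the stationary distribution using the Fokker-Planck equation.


Stationary variance = sigma^2 / (2*theta)
= 0.8800^2 / (2*3.1500)
= 0.7744 / 6.3000
= 0.1229

0.1229


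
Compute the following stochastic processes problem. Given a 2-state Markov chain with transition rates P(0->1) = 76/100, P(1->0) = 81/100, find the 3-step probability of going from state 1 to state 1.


Computing P^3 by matrix multiplication.
P = [[0.2400, 0.7600], [0.8100, 0.1900]]
After raising P to the power 3:
P^3(1,1) = 0.3885

0.3885


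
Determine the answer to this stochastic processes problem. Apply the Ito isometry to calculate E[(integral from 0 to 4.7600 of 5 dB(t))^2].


By Ito isometry: E[(int f dB)^2] = int f^2 dt
= 5^2 * 4.7600
= 25 * 4.7600 = 119.0000

119.0000


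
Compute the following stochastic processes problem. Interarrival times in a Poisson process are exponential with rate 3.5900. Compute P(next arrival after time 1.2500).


P(X > t) = exp(-lambda * t)
= exp(-3.5900 * 1.2500)
= exp(-4.4875) = 0.0112

0.0112


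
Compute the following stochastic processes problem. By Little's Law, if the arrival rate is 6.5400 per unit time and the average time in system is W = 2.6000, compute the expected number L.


Little's Law: L = lambda * W
= 6.5400 * 2.6000
= 17.0040

17.0040


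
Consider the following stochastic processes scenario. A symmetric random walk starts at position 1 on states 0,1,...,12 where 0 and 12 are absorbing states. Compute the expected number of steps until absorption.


For symmetric RW on 0,...,N with absorbing barriers, E(i) = i*(N-i)
E(1) = 1 * 11 = 11

11


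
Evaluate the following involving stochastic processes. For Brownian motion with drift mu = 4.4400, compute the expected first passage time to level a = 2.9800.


Expected first passage time = a/mu
= 2.9800/4.4400
= 0.6712

0.6712


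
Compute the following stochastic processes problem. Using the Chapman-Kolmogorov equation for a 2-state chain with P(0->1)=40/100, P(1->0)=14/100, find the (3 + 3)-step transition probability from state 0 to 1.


P^6 = P^3 * P^3
Computing via matrix multiplication of the transition matrix.
Entry (0,1) of P^6 = 0.7337

0.7337


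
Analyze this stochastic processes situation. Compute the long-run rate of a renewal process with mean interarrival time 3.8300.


Long-run renewal rate = 1/E(X)
= 1/3.8300
= 0.2611

0.2611


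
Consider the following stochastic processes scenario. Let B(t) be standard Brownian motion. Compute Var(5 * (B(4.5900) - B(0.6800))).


Var(alpha*(B(t)-B(s))) = alpha^2 * (t-s)
= 5^2 * (4.5900 - 0.6800)
= 25 * 3.9100
= 97.7500

97.7500


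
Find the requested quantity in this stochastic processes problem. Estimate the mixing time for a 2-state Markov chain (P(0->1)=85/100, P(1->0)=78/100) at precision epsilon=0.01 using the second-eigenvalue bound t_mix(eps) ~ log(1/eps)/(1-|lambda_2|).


lambda_2 = |1 - p01 - p10| = |1 - 0.8500 - 0.7800| = 0.6300
t_mix ~ log(1/eps)/(1 - |lambda_2|)
= log(100)/(1 - 0.6300) = 4.6052/0.3700
= 12.4464

12.4464


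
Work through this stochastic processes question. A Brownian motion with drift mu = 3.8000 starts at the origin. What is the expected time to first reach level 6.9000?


Expected first passage time = a/mu
= 6.9000/3.8000
= 1.8158

1.8158


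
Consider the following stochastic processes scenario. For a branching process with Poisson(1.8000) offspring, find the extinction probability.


Since mu = 1.8000 > 1, extinction prob q < 1.
Solve s = exp(mu*(s-1)) iteratively.
q = 0.2676

0.2676


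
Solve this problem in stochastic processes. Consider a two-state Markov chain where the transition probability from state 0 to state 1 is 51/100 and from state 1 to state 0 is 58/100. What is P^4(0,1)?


Computing P^4 by matrix multiplication.
P = [[0.4900, 0.5100], [0.5800, 0.4200]]
After raising P to the power 4:
P^4(0,1) = 0.4679

0.4679


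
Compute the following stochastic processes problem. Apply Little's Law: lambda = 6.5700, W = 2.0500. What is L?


Little's Law: L = lambda * W
= 6.5700 * 2.0500
= 13.4685

13.4685


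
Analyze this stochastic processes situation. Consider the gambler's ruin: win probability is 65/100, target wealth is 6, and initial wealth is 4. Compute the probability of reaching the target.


Gambler's ruin formula:
r = q/p = 0.3500/0.6500 = 0.5385
P(win) = (1 - r^i)/(1 - r^N)
= (1 - 0.5385^4)/(1 - 0.5385^6)
= 0.9388

0.9388


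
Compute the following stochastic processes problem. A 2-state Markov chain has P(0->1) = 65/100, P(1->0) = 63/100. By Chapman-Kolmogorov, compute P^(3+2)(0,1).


P^5 = P^3 * P^2
Computing via matrix multiplication of the transition matrix.
Entry (0,1) of P^5 = 0.5087

0.5087


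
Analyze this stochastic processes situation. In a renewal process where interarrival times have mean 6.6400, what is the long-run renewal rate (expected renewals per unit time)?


Long-run renewal rate = 1/E(X)
= 1/6.6400
= 0.1506

0.1506


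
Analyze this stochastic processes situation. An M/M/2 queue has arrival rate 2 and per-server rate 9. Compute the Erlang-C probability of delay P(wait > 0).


a = lambda/mu = 0.2222
rho = a/c = 0.1111
Erlang-C formula applied:
C(c,a) = 0.0222

0.0222


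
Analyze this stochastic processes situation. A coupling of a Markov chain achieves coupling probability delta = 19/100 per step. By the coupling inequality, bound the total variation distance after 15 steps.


TV distance bound <= (1-delta)^n
= (1 - 0.1900)^15
= 0.8100^15
= 0.0424

0.0424


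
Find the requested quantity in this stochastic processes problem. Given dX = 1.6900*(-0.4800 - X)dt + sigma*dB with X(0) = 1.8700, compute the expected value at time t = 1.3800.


E[X(t)] = mu + (X(0) - mu)*exp(-theta*t)
= -0.4800 + (1.8700 - -0.4800)*exp(-1.6900*1.3800)
= -0.4800 + 2.3500 * 0.0971
= -0.2519

-0.2519


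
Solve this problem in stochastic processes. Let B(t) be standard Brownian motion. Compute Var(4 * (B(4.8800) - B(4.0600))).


Var(alpha*(B(t)-B(s))) = alpha^2 * (t-s)
= 4^2 * (4.8800 - 4.0600)
= 16 * 0.8200
= 13.1200

13.1200


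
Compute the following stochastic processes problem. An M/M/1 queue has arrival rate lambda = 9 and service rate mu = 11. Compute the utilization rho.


rho = lambda/mu
= 9/11
= 0.8182

0.8182


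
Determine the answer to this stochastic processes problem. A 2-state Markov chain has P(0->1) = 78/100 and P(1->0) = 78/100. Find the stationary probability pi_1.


Stationary distribution: pi_0 = p10/(p01+p10), pi_1 = p01/(p01+p10)
p01 = 0.7800, p10 = 0.7800
pi_1 = 0.5000

0.5000


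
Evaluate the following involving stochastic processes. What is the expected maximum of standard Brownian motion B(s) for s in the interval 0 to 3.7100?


E(max B(s)) = sqrt(2t/pi)
= sqrt(2*3.7100/pi)
= sqrt(2.3619)
= 1.5368

1.5368


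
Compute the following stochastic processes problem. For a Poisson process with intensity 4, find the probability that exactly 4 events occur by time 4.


P(N(t)=k) = (lambda*t)^k * exp(-lambda*t) / k!
lambda*t = 16
= 16^4 * exp(-16) / 4!
= 65536 * 1.1254e-07 / 24
= 3.0730e-04

3.0730e-04


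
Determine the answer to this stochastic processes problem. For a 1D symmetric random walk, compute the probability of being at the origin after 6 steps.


P(S(6) = 0) = C(6,3) / 4^3
= 20 / 64
= 0.3125

0.3125


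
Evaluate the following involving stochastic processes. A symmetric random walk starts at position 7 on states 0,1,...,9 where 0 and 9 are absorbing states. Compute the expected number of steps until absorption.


For symmetric RW on 0,...,N with absorbing barriers, E(i) = i*(N-i)
E(7) = 7 * 2 = 14

14


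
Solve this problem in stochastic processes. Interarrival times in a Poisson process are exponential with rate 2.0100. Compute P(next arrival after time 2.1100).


P(X > t) = exp(-lambda * t)
= exp(-2.0100 * 2.1100)
= exp(-4.2411) = 0.0144

0.0144


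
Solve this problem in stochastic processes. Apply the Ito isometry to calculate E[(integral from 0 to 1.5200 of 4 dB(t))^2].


By Ito isometry: E[(int f dB)^2] = int f^2 dt
= 4^2 * 1.5200
= 16 * 1.5200 = 24.3200

24.3200


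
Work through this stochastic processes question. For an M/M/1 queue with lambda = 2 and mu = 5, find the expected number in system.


rho = 2/5 = 0.4000
L = rho/(1-rho)
= 0.4000/0.6000
= 0.6667

0.6667


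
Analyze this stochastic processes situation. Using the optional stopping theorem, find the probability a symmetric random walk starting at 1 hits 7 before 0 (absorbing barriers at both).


By optional stopping theorem: E(M at tau) = M(0) = 1
P(hit 7)*7 + P(hit 0)*0 = 1
P(hit 7) = (1 - 0)/(7 - 0) = 1/7 = 0.1429

0.1429


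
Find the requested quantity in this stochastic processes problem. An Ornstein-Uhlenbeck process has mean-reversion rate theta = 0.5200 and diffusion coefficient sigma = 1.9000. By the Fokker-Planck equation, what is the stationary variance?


Stationary variance = sigma^2 / (2*theta)
= 1.9000^2 / (2*0.5200)
= 3.6100 / 1.0400
= 3.4712

3.4712


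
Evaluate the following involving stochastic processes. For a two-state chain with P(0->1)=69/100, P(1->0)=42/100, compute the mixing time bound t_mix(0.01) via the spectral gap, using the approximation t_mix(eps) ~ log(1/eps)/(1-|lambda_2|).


lambda_2 = |1 - p01 - p10| = |1 - 0.6900 - 0.4200| = 0.1100
t_mix ~ log(1/eps)/(1 - |lambda_2|)
= log(100)/(1 - 0.1100) = 4.6052/0.8900
= 5.1743

5.1743


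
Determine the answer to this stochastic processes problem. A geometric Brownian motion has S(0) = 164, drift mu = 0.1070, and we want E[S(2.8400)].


E[S(t)] = S(0) * exp(mu * t)
= 164 * exp(0.1070 * 2.8400)
= 164 * 1.3551
= 222.2375

222.2375


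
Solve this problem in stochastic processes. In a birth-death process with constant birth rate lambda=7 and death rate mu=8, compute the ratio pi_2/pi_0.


For birth-death process, pi_n/pi_0 = (lambda/mu)^n
= (7/8)^2
= 0.7656

0.7656


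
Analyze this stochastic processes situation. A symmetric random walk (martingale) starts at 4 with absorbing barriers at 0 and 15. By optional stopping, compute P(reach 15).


By optional stopping theorem: E(M at tau) = M(0) = 4
P(hit 15)*15 + P(hit 0)*0 = 4
P(hit 15) = (4 - 0)/(15 - 0) = 4/15 = 0.2667

0.2667


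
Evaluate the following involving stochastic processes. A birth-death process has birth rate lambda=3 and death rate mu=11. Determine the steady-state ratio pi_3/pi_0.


For birth-death process, pi_n/pi_0 = (lambda/mu)^n
= (3/11)^3
= 0.0203

0.0203


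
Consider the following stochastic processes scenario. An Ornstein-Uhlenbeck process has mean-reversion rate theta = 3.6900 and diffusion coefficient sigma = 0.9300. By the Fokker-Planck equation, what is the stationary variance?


Stationary variance = sigma^2 / (2*theta)
= 0.9300^2 / (2*3.6900)
= 0.8649 / 7.3800
= 0.1172

0.1172


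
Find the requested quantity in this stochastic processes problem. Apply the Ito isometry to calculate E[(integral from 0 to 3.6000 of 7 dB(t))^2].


By Ito isometry: E[(int f dB)^2] = int f^2 dt
= 7^2 * 3.6000
= 49 * 3.6000 = 176.4000

176.4000


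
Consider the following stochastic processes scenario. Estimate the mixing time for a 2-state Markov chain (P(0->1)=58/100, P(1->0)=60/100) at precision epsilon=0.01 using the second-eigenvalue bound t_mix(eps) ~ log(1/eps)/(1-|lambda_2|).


lambda_2 = |1 - p01 - p10| = |1 - 0.5800 - 0.6000| = 0.1800
t_mix ~ log(1/eps)/(1 - |lambda_2|)
= log(100)/(1 - 0.1800) = 4.6052/0.8200
= 5.6161

5.6161


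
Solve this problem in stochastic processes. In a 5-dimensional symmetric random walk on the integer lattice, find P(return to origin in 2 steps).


P(return in 2 steps) = P(reverse first step) = 1/(2d)
= 1/10
= 0.1000

0.1000


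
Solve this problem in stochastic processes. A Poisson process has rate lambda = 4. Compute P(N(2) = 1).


P(N(t)=k) = (lambda*t)^k * exp(-lambda*t) / k!
lambda*t = 8
= 8^1 * exp(-8) / 1!
= 8 * 3.3546e-04 / 1
= 0.0027

0.0027


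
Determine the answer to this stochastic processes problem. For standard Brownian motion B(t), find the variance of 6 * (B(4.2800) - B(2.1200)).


Var(alpha*(B(t)-B(s))) = alpha^2 * (t-s)
= 6^2 * (4.2800 - 2.1200)
= 36 * 2.1600
= 77.7600

77.7600


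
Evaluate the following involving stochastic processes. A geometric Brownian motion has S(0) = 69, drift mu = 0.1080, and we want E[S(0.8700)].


E[S(t)] = S(0) * exp(mu * t)
= 69 * exp(0.1080 * 0.8700)
= 69 * 1.0985
= 75.7976

75.7976


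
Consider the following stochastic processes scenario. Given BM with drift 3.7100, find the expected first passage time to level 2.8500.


Expected first passage time = a/mu
= 2.8500/3.7100
= 0.7682

0.7682


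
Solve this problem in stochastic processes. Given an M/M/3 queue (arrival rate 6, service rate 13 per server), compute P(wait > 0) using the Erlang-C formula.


a = lambda/mu = 0.4615
rho = a/c = 0.1538
Erlang-C formula applied:
C(c,a) = 0.0122

0.0122


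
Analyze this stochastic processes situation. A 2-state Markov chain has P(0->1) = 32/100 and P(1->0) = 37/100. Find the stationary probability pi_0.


Stationary distribution: pi_0 = p10/(p01+p10), pi_1 = p01/(p01+p10)
p01 = 0.3200, p10 = 0.3700
pi_0 = 0.5362

0.5362


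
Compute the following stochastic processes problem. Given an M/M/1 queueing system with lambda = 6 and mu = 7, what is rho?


rho = lambda/mu
= 6/7
= 0.8571

0.8571


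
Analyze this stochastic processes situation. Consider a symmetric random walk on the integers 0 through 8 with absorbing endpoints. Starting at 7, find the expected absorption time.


For symmetric RW on 0,...,N with absorbing barriers, E(i) = i*(N-i)
E(7) = 7 * 1 = 7

7


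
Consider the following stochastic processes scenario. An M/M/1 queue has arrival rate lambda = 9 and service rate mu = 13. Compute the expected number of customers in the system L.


rho = 9/13 = 0.6923
L = rho/(1-rho)
= 0.6923/0.3077
= 2.2500

2.2500


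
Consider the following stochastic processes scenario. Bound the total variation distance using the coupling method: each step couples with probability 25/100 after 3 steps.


TV distance bound <= (1-delta)^n
= (1 - 0.2500)^3
= 0.7500^3
= 0.4219

0.4219


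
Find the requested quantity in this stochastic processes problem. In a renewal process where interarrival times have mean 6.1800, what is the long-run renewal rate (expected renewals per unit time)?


Long-run renewal rate = 1/E(X)
= 1/6.1800
= 0.1618

0.1618


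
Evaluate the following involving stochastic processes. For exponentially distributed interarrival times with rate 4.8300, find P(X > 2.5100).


P(X > t) = exp(-lambda * t)
= exp(-4.8300 * 2.5100)
= exp(-12.1233) = 5.4315e-06

5.4315e-06


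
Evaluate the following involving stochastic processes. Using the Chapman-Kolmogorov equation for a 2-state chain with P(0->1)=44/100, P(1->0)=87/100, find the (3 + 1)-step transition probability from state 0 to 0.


P^4 = P^3 * P^1
Computing via matrix multiplication of the transition matrix.
Entry (0,0) of P^4 = 0.6672

0.6672


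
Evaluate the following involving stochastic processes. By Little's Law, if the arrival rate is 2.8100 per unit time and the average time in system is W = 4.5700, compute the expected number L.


Little's Law: L = lambda * W
= 2.8100 * 4.5700
= 12.8417

12.8417


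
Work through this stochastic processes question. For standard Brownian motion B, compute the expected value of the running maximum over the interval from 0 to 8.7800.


E(max B(s)) = sqrt(2t/pi)
= sqrt(2*8.7800/pi)
= sqrt(5.5895)
= 2.3642

2.3642


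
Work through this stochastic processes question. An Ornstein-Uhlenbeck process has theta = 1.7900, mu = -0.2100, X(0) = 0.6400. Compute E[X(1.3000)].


E[X(t)] = mu + (X(0) - mu)*exp(-theta*t)
= -0.2100 + (0.6400 - -0.2100)*exp(-1.7900*1.3000)
= -0.2100 + 0.8500 * 0.0976
= -0.1271

-0.1271


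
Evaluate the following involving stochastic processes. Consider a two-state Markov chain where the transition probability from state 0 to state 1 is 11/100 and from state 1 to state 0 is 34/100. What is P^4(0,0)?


Computing P^4 by matrix multiplication.
P = [[0.8900, 0.1100], [0.3400, 0.6600]]
After raising P to the power 4:
P^4(0,0) = 0.7779

0.7779


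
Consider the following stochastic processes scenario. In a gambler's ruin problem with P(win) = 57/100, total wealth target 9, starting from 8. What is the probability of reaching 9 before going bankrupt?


Gambler's ruin formula:
r = q/p = 0.4300/0.5700 = 0.7544
P(win) = (1 - r^i)/(1 - r^N)
= (1 - 0.7544^8)/(1 - 0.7544^9)
= 0.9720

0.9720


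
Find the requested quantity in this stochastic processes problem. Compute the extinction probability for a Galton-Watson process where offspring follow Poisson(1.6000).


Since mu = 1.6000 > 1, extinction prob q < 1.
Solve s = exp(mu*(s-1)) iteratively.
q = 0.3580

0.3580


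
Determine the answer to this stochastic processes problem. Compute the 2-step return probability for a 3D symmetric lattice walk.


P(return in 2 steps) = P(reverse first step) = 1/(2d)
= 1/6
= 0.1667

0.1667


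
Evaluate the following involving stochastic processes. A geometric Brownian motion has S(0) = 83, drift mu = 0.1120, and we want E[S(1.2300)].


E[S(t)] = S(0) * exp(mu * t)
= 83 * exp(0.1120 * 1.2300)
= 83 * 1.1477
= 95.2591

95.2591


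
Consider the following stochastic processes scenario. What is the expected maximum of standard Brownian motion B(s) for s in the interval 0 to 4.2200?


E(max B(s)) = sqrt(2t/pi)
= sqrt(2*4.2200/pi)
= sqrt(2.6865)
= 1.6391

1.6391


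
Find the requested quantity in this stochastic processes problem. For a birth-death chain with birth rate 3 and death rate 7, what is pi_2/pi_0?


For birth-death process, pi_n/pi_0 = (lambda/mu)^n
= (3/7)^2
= 0.1837

0.1837


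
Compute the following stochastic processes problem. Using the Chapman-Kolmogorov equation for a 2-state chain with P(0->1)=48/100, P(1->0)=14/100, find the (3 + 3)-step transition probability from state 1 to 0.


P^6 = P^3 * P^3
Computing via matrix multiplication of the transition matrix.
Entry (1,0) of P^6 = 0.2251

0.2251


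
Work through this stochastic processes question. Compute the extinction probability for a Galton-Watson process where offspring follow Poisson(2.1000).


Since mu = 2.1000 > 1, extinction prob q < 1.
Solve s = exp(mu*(s-1)) iteratively.
q = 0.1779

0.1779


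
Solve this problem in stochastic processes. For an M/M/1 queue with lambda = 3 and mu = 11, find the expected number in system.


rho = 3/11 = 0.2727
L = rho/(1-rho)
= 0.2727/0.7273
= 0.3750

0.3750


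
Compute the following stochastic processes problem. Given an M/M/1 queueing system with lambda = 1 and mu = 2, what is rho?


rho = lambda/mu
= 1/2
= 0.5000

0.5000


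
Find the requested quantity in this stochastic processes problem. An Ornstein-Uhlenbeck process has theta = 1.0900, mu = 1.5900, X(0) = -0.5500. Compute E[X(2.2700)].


E[X(t)] = mu + (X(0) - mu)*exp(-theta*t)
= 1.5900 + (-0.5500 - 1.5900)*exp(-1.0900*2.2700)
= 1.5900 + -2.1400 * 0.0842
= 1.4098

1.4098


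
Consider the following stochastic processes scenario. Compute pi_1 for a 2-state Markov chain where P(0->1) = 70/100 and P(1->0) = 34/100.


Stationary distribution: pi_0 = p10/(p01+p10), pi_1 = p01/(p01+p10)
p01 = 0.7000, p10 = 0.3400
pi_1 = 0.6731

0.6731


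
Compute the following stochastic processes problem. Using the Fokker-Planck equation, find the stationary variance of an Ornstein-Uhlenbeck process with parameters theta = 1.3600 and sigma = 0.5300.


Stationary variance = sigma^2 / (2*theta)
= 0.5300^2 / (2*1.3600)
= 0.2809 / 2.7200
= 0.1033

0.1033


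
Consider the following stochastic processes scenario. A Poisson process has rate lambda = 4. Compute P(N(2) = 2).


P(N(t)=k) = (lambda*t)^k * exp(-lambda*t) / k!
lambda*t = 8
= 8^2 * exp(-8) / 2!
= 64 * 3.3546e-04 / 2
= 0.0107

0.0107


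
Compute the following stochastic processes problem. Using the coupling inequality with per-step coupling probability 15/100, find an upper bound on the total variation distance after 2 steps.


TV distance bound <= (1-delta)^n
= (1 - 0.1500)^2
= 0.8500^2
= 0.7225

0.7225


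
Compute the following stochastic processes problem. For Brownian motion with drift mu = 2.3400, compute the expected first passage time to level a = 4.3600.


Expected first passage time = a/mu
= 4.3600/2.3400
= 1.8632

1.8632


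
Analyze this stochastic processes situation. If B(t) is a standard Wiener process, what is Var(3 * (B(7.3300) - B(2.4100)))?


Var(alpha*(B(t)-B(s))) = alpha^2 * (t-s)
= 3^2 * (7.3300 - 2.4100)
= 9 * 4.9200
= 44.2800

44.2800


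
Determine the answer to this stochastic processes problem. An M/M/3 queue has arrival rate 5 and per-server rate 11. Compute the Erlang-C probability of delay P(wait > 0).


a = lambda/mu = 0.4545
rho = a/c = 0.1515
Erlang-C formula applied:
C(c,a) = 0.0117

0.0117


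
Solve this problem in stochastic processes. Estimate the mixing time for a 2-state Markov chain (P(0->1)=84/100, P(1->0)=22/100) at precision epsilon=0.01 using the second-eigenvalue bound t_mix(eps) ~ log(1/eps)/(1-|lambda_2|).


lambda_2 = |1 - p01 - p10| = |1 - 0.8400 - 0.2200| = 0.0600
t_mix ~ log(1/eps)/(1 - |lambda_2|)
= log(100)/(1 - 0.0600) = 4.6052/0.9400
= 4.8991

4.8991


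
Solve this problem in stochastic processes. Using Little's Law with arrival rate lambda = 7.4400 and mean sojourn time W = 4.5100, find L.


Little's Law: L = lambda * W
= 7.4400 * 4.5100
= 33.5544

33.5544


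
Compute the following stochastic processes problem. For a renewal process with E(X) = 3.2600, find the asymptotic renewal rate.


Long-run renewal rate = 1/E(X)
= 1/3.2600
= 0.3067

0.3067


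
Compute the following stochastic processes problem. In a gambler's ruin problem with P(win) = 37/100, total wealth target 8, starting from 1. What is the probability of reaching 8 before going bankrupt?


Gambler's ruin formula:
r = q/p = 0.6300/0.3700 = 1.7027
P(win) = (1 - r^i)/(1 - r^N)
= (1 - 1.7027^1)/(1 - 1.7027^8)
= 0.0101

0.0101


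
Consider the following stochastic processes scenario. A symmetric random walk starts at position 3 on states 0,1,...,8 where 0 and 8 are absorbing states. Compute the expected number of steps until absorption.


For symmetric RW on 0,...,N with absorbing barriers, E(i) = i*(N-i)
E(3) = 3 * 5 = 15

15


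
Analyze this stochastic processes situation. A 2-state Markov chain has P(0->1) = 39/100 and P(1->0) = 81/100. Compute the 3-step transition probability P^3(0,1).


Computing P^3 by matrix multiplication.
P = [[0.6100, 0.3900], [0.8100, 0.1900]]
After raising P to the power 3:
P^3(0,1) = 0.3276

0.3276


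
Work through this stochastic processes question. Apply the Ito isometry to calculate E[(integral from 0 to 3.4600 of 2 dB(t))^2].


By Ito isometry: E[(int f dB)^2] = int f^2 dt
= 2^2 * 3.4600
= 4 * 3.4600 = 13.8400

13.8400


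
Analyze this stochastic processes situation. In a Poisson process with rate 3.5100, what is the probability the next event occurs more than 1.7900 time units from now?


P(X > t) = exp(-lambda * t)
= exp(-3.5100 * 1.7900)
= exp(-6.2829) = 0.0019

0.0019


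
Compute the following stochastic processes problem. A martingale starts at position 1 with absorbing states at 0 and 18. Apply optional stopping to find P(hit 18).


By optional stopping theorem: E(M at tau) = M(0) = 1
P(hit 18)*18 + P(hit 0)*0 = 1
P(hit 18) = (1 - 0)/(18 - 0) = 1/18 = 0.0556

0.0556
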